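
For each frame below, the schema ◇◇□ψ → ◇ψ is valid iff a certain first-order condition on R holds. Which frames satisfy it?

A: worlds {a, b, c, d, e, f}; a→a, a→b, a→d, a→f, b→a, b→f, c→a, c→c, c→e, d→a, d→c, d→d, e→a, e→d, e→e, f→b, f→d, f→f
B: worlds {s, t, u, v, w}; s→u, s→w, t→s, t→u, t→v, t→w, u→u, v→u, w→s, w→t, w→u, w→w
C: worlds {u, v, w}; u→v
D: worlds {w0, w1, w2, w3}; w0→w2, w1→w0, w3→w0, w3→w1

B, C

The schema corresponds to a generalized confluence (Geach) condition: ∀x ∀y (xR²y → ∃w (yRw ∧ xRw)).
A: fails — cR²f but no w with fRw and cRw.
B: ✓.
C: ✓.
D: fails — w1R²w2 but no w with w2Rw and w1Rw.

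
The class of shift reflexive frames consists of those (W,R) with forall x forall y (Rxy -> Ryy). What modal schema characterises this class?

A defining formula is □(□s → s) (the T□ axiom).
Suppose □(□s→s) is valid. Take Rxy and set V(s)={w : Ryw}. Then at y, □s holds; since □(□s→s) at x, □s→s at y, so s at y, i.e. Ryy.

□(□s → s)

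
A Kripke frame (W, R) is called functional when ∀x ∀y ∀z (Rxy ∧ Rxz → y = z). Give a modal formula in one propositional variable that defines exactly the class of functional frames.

A defining formula is ◇p → □p (the CD axiom).

◇p → □p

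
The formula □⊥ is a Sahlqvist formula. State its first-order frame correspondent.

This schema is the Ver axiom.
Its frame correspondent is emptiness of R — ∀x ∀y ¬Rxy.

emptiness of R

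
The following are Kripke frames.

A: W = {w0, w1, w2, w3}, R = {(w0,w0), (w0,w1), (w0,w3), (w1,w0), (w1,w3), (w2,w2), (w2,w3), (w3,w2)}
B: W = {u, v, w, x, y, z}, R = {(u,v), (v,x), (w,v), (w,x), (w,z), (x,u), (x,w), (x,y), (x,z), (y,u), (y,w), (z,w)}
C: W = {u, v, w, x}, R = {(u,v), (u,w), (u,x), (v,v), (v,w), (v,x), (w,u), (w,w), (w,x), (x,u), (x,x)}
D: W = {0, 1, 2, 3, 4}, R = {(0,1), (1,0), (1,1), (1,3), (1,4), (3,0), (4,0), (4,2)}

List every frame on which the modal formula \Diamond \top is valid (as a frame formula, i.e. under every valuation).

A, B, C

The schema corresponds to seriality: \forall x \exists y Rxy.
A: ✓.
B: ✓.
C: ✓.
D: fails — world 2 has no successor.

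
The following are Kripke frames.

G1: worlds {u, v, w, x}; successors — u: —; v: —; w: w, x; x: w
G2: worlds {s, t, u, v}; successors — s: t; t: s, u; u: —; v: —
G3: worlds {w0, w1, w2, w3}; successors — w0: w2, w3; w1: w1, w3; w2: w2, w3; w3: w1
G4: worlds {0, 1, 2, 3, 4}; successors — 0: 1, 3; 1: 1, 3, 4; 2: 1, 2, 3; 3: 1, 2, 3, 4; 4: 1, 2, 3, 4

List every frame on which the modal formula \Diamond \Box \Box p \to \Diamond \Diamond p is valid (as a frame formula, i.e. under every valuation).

The schema corresponds to a generalized confluence (Geach) condition: \forall x \forall y (xRy \to \exists w (y R^2 w \wedge x R^2 w)).
G1: ✓.
G2: fails — sRt but no w with tR²w and sR²w.
G3: ✓.
G4: ✓.

G1, G3, G4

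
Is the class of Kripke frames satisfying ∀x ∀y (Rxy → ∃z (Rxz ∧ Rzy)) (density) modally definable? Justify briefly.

Yes: it is density, defined by the C4 schema □□p → □p.
Suppose □□p→□p is valid. Take Rxy and set V(p)={w : xR²w}. Then □□p at x, so □p at x, so p at y, i.e. ∃z(Rxz∧Rzy).

Definable; □□p → □p defines it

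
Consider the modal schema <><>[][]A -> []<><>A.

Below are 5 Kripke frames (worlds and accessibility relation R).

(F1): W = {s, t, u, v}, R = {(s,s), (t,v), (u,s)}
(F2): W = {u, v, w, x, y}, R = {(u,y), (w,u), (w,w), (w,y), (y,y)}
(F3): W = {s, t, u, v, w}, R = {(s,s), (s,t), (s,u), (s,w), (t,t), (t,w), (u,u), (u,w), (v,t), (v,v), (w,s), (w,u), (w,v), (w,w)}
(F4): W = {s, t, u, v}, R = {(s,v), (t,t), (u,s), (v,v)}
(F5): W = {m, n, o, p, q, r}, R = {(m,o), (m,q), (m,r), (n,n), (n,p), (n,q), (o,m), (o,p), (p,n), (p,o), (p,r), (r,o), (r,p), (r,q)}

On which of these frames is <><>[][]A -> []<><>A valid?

(F1), (F2), (F3), (F4)

This is the axiom for a generalized confluence (Geach) condition; its first-order frame correspondent is forall x forall y forall z ((x R^2 y & xRz) -> exists w (y R^2 w & z R^2 w)).
(F1): holds.
(F2): holds.
(F3): holds.
(F4): holds.
(F5): fails — mR²m, mRq but no w with mR²w and qR²w.
Valid on: (F1), (F2), (F3), (F4).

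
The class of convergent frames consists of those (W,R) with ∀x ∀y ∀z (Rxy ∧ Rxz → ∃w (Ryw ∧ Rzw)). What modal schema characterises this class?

The condition is convergence. The .2 schema ◇□s → □◇s defines it.

◇□s → □◇s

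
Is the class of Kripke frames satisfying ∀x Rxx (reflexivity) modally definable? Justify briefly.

This is a Sahlqvist condition; the T axiom □p → p defines it.
Suppose □p→p is valid. At any x set V(p)={w : Rxw}. Then □p holds at x, so p holds at x, i.e. Rxx.

Yes, by □p → p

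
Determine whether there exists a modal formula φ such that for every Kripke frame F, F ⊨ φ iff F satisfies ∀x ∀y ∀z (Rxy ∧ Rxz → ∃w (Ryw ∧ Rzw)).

This is a Sahlqvist condition; the .2 axiom ◇□q → □◇q defines it.
Suppose ◇□q→□◇q is valid. Take Rxy, Rxz and set V(q)={w : Ryw}. Then □q at y so ◇□q at x, so □◇q at x, so ◇q at z, giving w with Rzw and Ryw.

Yes, by ◇□q → □◇q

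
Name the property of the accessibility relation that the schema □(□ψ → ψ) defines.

Suppose □(□ψ→ψ) is valid. Take Rxy and set V(ψ)={w : Ryw}. Then at y, □ψ holds; since □(□ψ→ψ) at x, □ψ→ψ at y, so ψ at y, i.e. Ryy.
Conversely, any frame satisfying ∀x ∀y (Rxy → Ryy) validates the schema.
So the correspondent is shift-reflexivity.

Shift-reflexivity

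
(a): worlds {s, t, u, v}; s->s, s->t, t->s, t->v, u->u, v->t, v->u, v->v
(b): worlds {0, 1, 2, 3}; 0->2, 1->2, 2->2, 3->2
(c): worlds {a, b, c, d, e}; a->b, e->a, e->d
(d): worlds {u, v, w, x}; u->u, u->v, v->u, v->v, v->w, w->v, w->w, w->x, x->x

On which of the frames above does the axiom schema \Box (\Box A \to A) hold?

This is the axiom for shift-reflexivity; its first-order frame correspondent is \forall x \forall y (Rxy \to Ryy).
(a): fails — Rvt but not Rtt.
(b): ✓.
(c): fails — Rea but not Raa.
(d): ✓.
Valid on: (b), (d).

(b), (d)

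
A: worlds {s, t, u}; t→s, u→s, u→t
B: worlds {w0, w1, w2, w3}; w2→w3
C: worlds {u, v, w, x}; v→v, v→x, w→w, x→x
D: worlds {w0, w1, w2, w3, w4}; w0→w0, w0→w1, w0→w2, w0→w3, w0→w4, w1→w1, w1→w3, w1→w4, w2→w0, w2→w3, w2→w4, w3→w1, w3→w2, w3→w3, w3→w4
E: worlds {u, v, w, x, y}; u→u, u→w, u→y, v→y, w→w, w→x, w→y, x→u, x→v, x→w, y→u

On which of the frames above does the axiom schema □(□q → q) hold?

This is the axiom for shift-reflexivity; its first-order frame correspondent is ∀x ∀y (Rxy → Ryy).
A: fails — Rus but not Rss.
B: fails — Rw2w3 but not Rw3w3.
C: holds.
D: fails — Rw0w4 but not Rw4w4.
E: fails — Rwx but not Rxx.
Valid on: C.

C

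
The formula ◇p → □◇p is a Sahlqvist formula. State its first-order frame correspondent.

Suppose ◇p→□◇p is valid. Take Rxy, Rxz and set V(p)={y}. Then ◇p at x, so □◇p at x, so ◇p at z, so some w with Rzw has p; w=y, i.e. Rzy. By symmetry of the argument, Ryz.

the Euclidean property: ∀x ∀y ∀z (Rxy ∧ Rxz → Ryz)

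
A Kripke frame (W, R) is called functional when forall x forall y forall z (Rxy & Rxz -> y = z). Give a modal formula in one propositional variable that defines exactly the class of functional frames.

◇r → □r

The condition is partial functionality. The CD schema ◇r → □r defines it.
Suppose ◇r→□r is valid. Take Rxy, Rxz and set V(r)={y}. Then ◇r at x, so □r at x, so r at z, i.e. z=y.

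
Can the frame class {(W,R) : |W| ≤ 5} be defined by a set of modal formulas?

If a class were modally definable it would be closed under disjoint unions (Goldblatt–Thomason).
Any modal formula valid on each of 6 disjoint one-world frames is valid on their disjoint union (validity is preserved under disjoint unions). Each one-world frame has |W|=1≤5, but the union has |W|=6.
Hence having at most 5 worlds is not modally definable.

Not modally definable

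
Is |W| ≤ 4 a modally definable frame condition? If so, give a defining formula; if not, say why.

Any modally definable frame class is closed under disjoint unions.
Any modal formula valid on each of 5 disjoint one-world frames is valid on their disjoint union (validity is preserved under disjoint unions). Each one-world frame has |W|=1≤4, but the union has |W|=5.
Hence having at most 4 worlds is not modally definable.

Not definable by any modal formula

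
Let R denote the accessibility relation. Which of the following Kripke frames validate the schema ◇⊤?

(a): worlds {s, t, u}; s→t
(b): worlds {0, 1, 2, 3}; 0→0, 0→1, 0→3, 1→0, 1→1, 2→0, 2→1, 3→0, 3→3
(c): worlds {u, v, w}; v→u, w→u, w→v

Frame correspondent (Sahlqvist): ∀x ∃y Rxy — i.e. seriality.
(a): fails — world t has no successor.
(b): satisfies the condition.
(c): fails — world u has no successor.

(b)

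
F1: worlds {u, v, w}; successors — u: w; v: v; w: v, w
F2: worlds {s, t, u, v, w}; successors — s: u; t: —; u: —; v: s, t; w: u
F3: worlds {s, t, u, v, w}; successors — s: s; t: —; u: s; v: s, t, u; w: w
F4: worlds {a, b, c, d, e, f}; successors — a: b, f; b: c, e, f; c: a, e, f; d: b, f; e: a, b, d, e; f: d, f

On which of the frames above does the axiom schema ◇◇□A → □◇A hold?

F1, F4

The schema corresponds to a generalized confluence (Geach) condition: ∀x ∀y ∀z ((xR²y ∧ xRz) → ∃w (yRw ∧ zRw)).
F1: satisfies the condition.
F2: fails — vR²u, vRs but no w* with uRw* and sRw*.
F3: fails — vR²s, vRt but no w* with sRw* and tRw*.
F4: satisfies the condition.
Valid on: F1, F4.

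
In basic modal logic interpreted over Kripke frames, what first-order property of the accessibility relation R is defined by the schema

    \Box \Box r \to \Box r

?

density

This is the C4 axiom.
Its frame correspondent is density — \forall x \forall y (Rxy \to \exists z (Rxz \wedge Rzy)).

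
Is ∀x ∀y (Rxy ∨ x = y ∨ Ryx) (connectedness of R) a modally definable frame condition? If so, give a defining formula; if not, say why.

No

If a class were modally definable it would be closed under disjoint unions (Goldblatt–Thomason).
Take 4 disjoint single-world reflexive frames: each is trivially connected, but their disjoint union has 4 worlds with no edge between distinct components, so it is not connected.
So the class is not modally definable.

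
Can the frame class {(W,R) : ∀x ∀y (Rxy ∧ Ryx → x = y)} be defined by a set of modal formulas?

No

Any modally definable frame class is closed under surjective bounded morphisms.
The 6-cycle (worlds a,b,c,d,e,f with a→b→c→d→e→f→a) is antisymmetric. Sending even-indexed worlds to • and odd-indexed worlds to ∘ is a surjective bounded morphism onto the two-world frame with •↔∘, which is not antisymmetric.
So the class is not modally definable.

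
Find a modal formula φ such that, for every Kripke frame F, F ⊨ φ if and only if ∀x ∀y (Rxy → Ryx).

p → □◇p

A defining formula is p → □◇p (the B axiom).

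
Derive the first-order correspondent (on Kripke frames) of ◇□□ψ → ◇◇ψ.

This is a Sahlqvist (Geach-type) schema ◇^1□^2ψ → □^0◇^2ψ.
First-order correspondent: ∀x ∀y (xRy → ∃w (yR²w ∧ xR²w)).

∀x ∀y (xRy → ∃w (yR²w ∧ xR²w))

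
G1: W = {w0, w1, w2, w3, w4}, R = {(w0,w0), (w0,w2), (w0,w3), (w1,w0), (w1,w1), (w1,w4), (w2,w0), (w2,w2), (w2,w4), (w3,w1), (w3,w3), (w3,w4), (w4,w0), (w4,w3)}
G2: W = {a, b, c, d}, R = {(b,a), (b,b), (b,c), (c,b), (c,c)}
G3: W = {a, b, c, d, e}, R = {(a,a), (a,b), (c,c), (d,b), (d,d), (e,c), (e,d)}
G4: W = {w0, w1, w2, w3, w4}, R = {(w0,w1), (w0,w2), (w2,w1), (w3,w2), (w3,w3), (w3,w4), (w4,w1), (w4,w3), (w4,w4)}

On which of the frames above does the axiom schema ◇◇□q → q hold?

This is the axiom for a generalized confluence (Geach) condition; its first-order frame correspondent is ∀x ∀y (xR²y → ∃w (yRw ∧ x = w)).
G1: fails — w0R²w3 but no w with w3Rw and w0=w.
G2: fails — bR²a but no w with aRw and b=w.
G3: fails — aR²b but no w with bRw and a=w.
G4: fails — w0R²w1 but no w with w1Rw and w0=w.

none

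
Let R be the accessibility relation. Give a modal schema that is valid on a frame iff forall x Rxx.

A defining formula is □q → q (the T axiom).
Suppose □q→q is valid. At any x set V(q)={w : Rxw}. Then □q holds at x, so q holds at x, i.e. Rxx.

□q → q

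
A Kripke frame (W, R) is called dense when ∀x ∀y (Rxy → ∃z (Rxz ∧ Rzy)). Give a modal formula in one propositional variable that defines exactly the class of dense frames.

□□s → □s

A defining formula is □□s → □s (the C4 axiom).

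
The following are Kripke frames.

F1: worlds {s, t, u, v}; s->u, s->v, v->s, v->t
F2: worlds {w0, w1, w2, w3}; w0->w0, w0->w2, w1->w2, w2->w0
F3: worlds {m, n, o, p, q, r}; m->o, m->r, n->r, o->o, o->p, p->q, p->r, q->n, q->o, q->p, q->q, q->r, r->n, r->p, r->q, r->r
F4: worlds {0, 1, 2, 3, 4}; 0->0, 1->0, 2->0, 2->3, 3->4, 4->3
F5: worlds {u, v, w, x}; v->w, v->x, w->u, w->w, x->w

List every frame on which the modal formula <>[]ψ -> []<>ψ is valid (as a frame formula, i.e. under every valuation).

F2

The schema corresponds to convergence: forall x forall y forall z (Rxy & Rxz -> exists w (Ryw & Rzw)).
F1: fails — Rsu and Rsu but u and u have no common successor.
F2: condition met.
F3: fails — Rop and Roo but p and o have no common successor.
F4: fails — R23 and R20 but 3 and 0 have no common successor.
F5: fails — Rww and Rwu but w and u have no common successor.
Valid on: F2.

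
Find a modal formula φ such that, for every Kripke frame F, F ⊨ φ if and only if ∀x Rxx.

A defining formula is □s → s (the T axiom).
Suppose □s→s is valid. At any x set V(s)={w : Rxw}. Then □s holds at x, so s holds at x, i.e. Rxx.

□s → s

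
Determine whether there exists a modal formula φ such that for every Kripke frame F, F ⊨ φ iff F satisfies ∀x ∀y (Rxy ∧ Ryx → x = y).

Not definable by any modal formula

Any modally definable frame class is closed under surjective bounded morphisms.
The 6-cycle (worlds w0,w1,w2,w3,w4,w5 with w0→w1→w2→w3→w4→w5→w0) is antisymmetric. Sending even-indexed worlds to s and odd-indexed worlds to t is a surjective bounded morphism onto the two-world frame with s↔t, which is not antisymmetric.
Hence antisymmetry is not modally definable.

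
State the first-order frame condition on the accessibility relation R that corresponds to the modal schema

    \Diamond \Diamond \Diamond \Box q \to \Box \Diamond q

\forall x \forall y \forall z ((x R^3 y \wedge xRz) \to \exists w (yRw \wedge zRw))

This is a Sahlqvist (Geach-type) schema ◇^3□^1q → □^1◇^1q.
First-order correspondent: \forall x \forall y \forall z ((x R^3 y \wedge xRz) \to \exists w (yRw \wedge zRw)).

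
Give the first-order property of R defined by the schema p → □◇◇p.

∀x ∀z (xRz → ∃w (x = w ∧ zR²w))

This is a Sahlqvist (Geach-type) schema ◇^0□^0p → □^1◇^2p.
Minimal-valuation argument: fix x; take any y with xR^0y and any z with xR^1z. Set V(p) to the set of worlds R-reachable from y in exactly 0 steps. Then □^0p holds at y, so the antecedent holds at x; validity forces ◇^2p at z, giving a w with zR^2w and yR^0w.
First-order correspondent: ∀x ∀z (xRz → ∃w (x = w ∧ zR²w)).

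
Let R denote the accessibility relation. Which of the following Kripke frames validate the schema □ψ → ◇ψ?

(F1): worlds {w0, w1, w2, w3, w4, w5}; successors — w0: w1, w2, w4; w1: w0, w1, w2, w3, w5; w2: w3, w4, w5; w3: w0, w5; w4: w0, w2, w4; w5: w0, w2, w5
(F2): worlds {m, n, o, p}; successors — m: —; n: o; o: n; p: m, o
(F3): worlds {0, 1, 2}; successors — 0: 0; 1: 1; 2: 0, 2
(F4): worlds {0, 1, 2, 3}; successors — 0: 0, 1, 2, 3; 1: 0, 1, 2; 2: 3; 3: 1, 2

The schema corresponds to seriality: ∀x ∃y Rxy.
(F1): holds.
(F2): fails — world m has no successor.
(F3): holds.
(F4): holds.

(F1), (F3), (F4)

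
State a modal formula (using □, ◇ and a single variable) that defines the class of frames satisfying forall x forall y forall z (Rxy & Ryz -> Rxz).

□p → □□p

This is transitivity; the standard corresponding axiom is 4: □p → □□p.
Suppose □p→□□p is valid. Take Rxy, Ryz and set V(p)={w : Rxw}. Then □p at x, so □□p at x, so □p at y, so p at z, i.e. Rxz.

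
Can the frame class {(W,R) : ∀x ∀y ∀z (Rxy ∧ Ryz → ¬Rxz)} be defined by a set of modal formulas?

Not definable by any modal formula

Any modally definable frame class is closed under surjective bounded morphisms.
The 7-cycle (worlds w0,w1,w2,w3,w4,w5,w6 with w0→w1→w2→w3→w4→w5→w6→w0) is intransitive. Mapping every world to a single reflexive point • is a surjective bounded morphism; the reflexive point is not intransitive (R••∧R•• but R••).
Hence intransitivity is not modally definable.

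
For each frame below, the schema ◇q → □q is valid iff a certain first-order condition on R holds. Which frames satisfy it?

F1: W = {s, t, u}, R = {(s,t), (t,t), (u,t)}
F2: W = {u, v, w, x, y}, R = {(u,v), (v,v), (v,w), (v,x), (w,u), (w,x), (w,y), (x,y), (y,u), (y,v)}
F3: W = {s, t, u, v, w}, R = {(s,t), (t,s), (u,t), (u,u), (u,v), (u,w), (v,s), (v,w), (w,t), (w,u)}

F1

Frame correspondent (Sahlqvist): ∀x ∀y ∀z (Rxy ∧ Rxz → y = z) — i.e. partial functionality.
F1: satisfies the condition.
F2: fails — v sees both v and w.
F3: fails — u sees both t and u.
Valid on: F1.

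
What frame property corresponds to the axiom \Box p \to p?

reflexivity

Suppose □p→p is valid. At any x set V(p)={w : Rxw}. Then □p holds at x, so p holds at x, i.e. Rxx.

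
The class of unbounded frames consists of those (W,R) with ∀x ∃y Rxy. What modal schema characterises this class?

The condition is seriality. The D schema □q → ◇q defines it.
Suppose □q→◇q is valid. At any x set V(q)=W. Then □q at x, so ◇q at x, so x has a successor.

□q → ◇q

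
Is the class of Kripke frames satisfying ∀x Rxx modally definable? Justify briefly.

Yes — defined by □p → p

Yes: it is reflexivity, defined by the T schema □p → p.
Suppose □p→p is valid. At any x set V(p)={w : Rxw}. Then □p holds at x, so p holds at x, i.e. Rxx.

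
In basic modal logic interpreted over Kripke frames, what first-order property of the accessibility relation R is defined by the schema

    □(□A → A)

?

This schema is the T□ axiom.
It corresponds to shift-reflexivity: ∀x ∀y (Rxy → Ryy).

Shift-reflexivity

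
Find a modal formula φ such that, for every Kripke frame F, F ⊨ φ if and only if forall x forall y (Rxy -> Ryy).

A defining formula is □(□q → q) (the T□ axiom).
Suppose □(□q→q) is valid. Take Rxy and set V(q)={w : Ryw}. Then at y, □q holds; since □(□q→q) at x, □q→q at y, so q at y, i.e. Ryy.

□(□q → q)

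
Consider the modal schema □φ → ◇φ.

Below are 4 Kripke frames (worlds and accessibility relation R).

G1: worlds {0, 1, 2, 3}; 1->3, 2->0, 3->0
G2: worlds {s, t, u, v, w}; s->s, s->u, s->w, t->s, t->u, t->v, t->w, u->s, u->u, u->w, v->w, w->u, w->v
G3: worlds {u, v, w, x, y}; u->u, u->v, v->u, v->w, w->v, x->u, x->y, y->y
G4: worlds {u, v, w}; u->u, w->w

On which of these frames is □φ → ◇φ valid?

The schema corresponds to seriality: ∀x ∃y Rxy.
G1: fails — world 0 has no successor.
G2: ✓.
G3: ✓.
G4: fails — world v has no successor.
Valid on: G2, G3.

G2, G3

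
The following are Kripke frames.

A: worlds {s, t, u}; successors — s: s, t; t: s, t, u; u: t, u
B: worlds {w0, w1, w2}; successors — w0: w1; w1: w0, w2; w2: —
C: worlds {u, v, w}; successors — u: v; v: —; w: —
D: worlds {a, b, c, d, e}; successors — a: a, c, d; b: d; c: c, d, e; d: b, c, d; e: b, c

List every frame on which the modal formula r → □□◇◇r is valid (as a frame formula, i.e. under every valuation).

The schema corresponds to a generalized confluence (Geach) condition: ∀x ∀z (xR²z → ∃w (x = w ∧ zR²w)).
A: condition met.
B: fails — w0R²w2 but no w with w0=w and w2R²w.
C: condition met.
D: fails — aR²b but no w with a=w and bR²w.

A, C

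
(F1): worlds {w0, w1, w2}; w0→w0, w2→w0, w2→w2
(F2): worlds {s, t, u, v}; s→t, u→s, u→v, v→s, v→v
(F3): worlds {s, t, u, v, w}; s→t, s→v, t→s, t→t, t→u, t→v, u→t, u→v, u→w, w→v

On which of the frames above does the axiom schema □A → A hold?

none

Frame correspondent (Sahlqvist): ∀x Rxx — i.e. reflexivity.
(F1): fails — world w1 does not see itself.
(F2): fails — world s does not see itself.
(F3): fails — world s does not see itself.
Valid on no frame.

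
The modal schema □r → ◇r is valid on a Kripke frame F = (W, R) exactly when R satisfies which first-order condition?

seriality

This schema is the D axiom.
Its frame correspondent is seriality — ∀x ∃y Rxy.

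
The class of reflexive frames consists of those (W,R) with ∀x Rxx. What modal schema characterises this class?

□ψ → ψ

This is reflexivity; the standard corresponding axiom is T: □ψ → ψ.
Suppose □ψ→ψ is valid. At any x set V(ψ)={w : Rxw}. Then □ψ holds at x, so ψ holds at x, i.e. Rxx.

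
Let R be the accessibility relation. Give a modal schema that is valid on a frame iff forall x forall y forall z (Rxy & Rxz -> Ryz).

◇ψ → □◇ψ

This is the Euclidean property; the standard corresponding axiom is 5: ◇ψ → □◇ψ.
Suppose ◇ψ→□◇ψ is valid. Take Rxy, Rxz and set V(ψ)={y}. Then ◇ψ at x, so □◇ψ at x, so ◇ψ at z, so some w with Rzw has ψ; w=y, i.e. Rzy. By symmetry of the argument, Ryz.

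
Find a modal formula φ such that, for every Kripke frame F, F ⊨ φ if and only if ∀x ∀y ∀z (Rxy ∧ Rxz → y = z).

A defining formula is ◇r → □r (the CD axiom).
Suppose ◇r→□r is valid. Take Rxy, Rxz and set V(r)={y}. Then ◇r at x, so □r at x, so r at z, i.e. z=y.

◇r → □r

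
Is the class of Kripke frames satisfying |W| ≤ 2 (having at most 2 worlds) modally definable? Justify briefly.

No

Any modally definable frame class is closed under disjoint unions.
Any modal formula valid on each of 3 disjoint one-world frames is valid on their disjoint union (validity is preserved under disjoint unions). Each one-world frame has |W|=1≤2, but the union has |W|=3.
Hence having at most 2 worlds is not modally definable.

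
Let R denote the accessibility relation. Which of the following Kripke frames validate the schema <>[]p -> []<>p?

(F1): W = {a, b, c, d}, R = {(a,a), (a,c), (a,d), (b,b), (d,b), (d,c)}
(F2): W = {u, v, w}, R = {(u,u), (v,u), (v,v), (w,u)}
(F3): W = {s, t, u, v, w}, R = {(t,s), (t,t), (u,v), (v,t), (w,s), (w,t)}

(F2)

This is the axiom for convergence; its first-order frame correspondent is forall x forall y forall z (Rxy & Rxz -> exists w (Ryw & Rzw)).
(F1): fails — Raa and Rac but a and c have no common successor.
(F2): ✓.
(F3): fails — Rts and Rts but s and s have no common successor.
Valid on: (F2).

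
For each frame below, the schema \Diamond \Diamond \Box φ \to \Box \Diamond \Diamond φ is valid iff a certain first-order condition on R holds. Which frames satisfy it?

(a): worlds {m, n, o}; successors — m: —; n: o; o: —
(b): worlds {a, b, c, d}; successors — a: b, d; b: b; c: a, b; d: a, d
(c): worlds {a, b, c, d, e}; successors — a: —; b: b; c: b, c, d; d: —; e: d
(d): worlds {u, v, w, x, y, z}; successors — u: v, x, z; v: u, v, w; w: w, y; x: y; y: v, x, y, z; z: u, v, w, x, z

(a), (d)

The schema corresponds to a generalized confluence (Geach) condition: \forall x \forall y \forall z ((x R^2 y \wedge xRz) \to \exists w (yRw \wedge z R^2 w)).
(a): ✓.
(b): fails — aR²d, aRb but no w with dRw and bR²w.
(c): fails — cR²b, cRd but no w with bRw and dR²w.
(d): ✓.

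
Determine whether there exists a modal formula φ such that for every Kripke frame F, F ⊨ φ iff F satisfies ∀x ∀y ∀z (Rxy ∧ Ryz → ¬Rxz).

No

Any modally definable frame class is closed under surjective bounded morphisms.
The 7-cycle (worlds s,t,u,v,w,x,y with s→t→u→v→w→x→y→s) is intransitive. Mapping every world to a single reflexive point • is a surjective bounded morphism; the reflexive point is not intransitive (R••∧R•• but R••).
Hence intransitivity is not modally definable.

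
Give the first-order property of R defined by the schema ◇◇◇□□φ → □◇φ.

This is a Sahlqvist (Geach-type) schema ◇^3□^2φ → □^1◇^1φ.
First-order correspondent: ∀x ∀y ∀z ((xR³y ∧ xRz) → ∃w (yR²w ∧ zRw)).

∀x ∀y ∀z ((xR³y ∧ xRz) → ∃w (yR²w ∧ zRw))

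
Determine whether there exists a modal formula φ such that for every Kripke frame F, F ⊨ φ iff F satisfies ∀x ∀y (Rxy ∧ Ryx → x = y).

Not modally definable

Any modally definable frame class is closed under surjective bounded morphisms.
The 8-cycle (worlds a,b,c,d,e,f,g,h with a→b→c→d→e→f→g→h→a) is antisymmetric. Sending even-indexed worlds to a and odd-indexed worlds to b is a surjective bounded morphism onto the two-world frame with a↔b, which is not antisymmetric.
Hence antisymmetry is not modally definable.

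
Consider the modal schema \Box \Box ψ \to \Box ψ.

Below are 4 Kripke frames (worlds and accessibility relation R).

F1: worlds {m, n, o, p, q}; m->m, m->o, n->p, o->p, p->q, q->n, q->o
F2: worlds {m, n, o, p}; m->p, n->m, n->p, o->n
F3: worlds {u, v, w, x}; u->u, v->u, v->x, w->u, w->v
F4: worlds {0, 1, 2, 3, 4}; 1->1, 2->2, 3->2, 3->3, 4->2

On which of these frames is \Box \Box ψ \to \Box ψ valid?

Frame correspondent (Sahlqvist): \forall x \forall y (Rxy \to \exists z (Rxz \wedge Rzy)) — i.e. density.
F1: fails — Rop but no z with Roz and Rzp.
F2: fails — Ron but no z with Roz and Rzn.
F3: fails — Rvx but no z with Rvz and Rzx.
F4: condition met.

F4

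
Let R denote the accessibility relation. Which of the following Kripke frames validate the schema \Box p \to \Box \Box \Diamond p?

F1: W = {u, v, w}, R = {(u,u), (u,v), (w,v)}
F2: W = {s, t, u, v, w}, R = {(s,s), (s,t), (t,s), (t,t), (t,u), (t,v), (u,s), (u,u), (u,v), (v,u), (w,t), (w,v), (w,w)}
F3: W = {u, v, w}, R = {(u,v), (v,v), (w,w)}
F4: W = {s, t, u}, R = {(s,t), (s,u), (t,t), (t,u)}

F3

Frame correspondent (Sahlqvist): \forall x \forall z (x R^2 z \to \exists w (xRw \wedge zRw)) — i.e. a generalized confluence (Geach) condition.
F1: fails — uR²v but no t with uRt and vRt.
F2: fails — sR²v but no w* with sRw* and vRw*.
F3: satisfies the condition.
F4: fails — sR²u but no w with sRw and uRw.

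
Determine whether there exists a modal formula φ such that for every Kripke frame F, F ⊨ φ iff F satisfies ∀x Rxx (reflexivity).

Yes: it is reflexivity, defined by the T schema □q → q.
Suppose □q→q is valid. At any x set V(q)={w : Rxw}. Then □q holds at x, so q holds at x, i.e. Rxx.

Definable; □q → q defines it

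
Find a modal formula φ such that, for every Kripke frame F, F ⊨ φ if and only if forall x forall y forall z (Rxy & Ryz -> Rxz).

□p → □□p

The condition is transitivity. The 4 schema □p → □□p defines it.
Suppose □p→□□p is valid. Take Rxy, Ryz and set V(p)={w : Rxw}. Then □p at x, so □□p at x, so □p at y, so p at z, i.e. Rxz.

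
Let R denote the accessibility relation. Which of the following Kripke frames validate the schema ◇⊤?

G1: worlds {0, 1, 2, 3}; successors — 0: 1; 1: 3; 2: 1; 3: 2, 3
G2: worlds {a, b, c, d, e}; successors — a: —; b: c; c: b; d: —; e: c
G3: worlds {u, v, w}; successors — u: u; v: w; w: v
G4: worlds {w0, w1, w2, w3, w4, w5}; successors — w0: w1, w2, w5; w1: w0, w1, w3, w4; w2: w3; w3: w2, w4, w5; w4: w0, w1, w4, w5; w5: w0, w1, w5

G1, G3, G4

The schema corresponds to seriality: ∀x ∃y Rxy.
G1: satisfies the condition.
G2: fails — world a has no successor.
G3: satisfies the condition.
G4: satisfies the condition.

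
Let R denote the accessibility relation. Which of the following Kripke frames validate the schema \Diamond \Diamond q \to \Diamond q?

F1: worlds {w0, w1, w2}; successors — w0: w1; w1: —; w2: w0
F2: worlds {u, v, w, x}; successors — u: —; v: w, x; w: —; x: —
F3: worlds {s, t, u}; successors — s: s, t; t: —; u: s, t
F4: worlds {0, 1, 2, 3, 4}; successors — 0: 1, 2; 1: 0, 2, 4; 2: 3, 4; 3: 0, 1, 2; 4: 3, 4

F2, F3

This is the axiom for transitivity; its first-order frame correspondent is \forall x \forall y \forall z (Rxy \wedge Ryz \to Rxz).
F1: fails — Rw2w0 and Rw0w1 but not Rw2w1.
F2: satisfies the condition.
F3: satisfies the condition.
F4: fails — R10 and R01 but not R11.
Valid on: F2, F3.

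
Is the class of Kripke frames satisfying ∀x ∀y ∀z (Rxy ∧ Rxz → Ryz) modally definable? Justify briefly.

Definable; ◇p → □◇p defines it

The condition is the Euclidean property. A defining modal formula is ◇p → □◇p.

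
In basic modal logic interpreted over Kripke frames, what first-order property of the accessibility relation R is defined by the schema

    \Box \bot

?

Emptiness of R

□⊥ is valid iff no world has any successor (otherwise □⊥ fails at any world with one).
The converse is a direct semantic check.
So the correspondent is emptiness of R.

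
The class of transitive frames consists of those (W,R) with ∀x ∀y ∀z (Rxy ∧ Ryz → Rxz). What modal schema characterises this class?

This is transitivity; the standard corresponding axiom is 4: □s → □□s.
Suppose □s→□□s is valid. Take Rxy, Ryz and set V(s)={w : Rxw}. Then □s at x, so □□s at x, so □s at y, so s at z, i.e. Rxz.

□s → □□s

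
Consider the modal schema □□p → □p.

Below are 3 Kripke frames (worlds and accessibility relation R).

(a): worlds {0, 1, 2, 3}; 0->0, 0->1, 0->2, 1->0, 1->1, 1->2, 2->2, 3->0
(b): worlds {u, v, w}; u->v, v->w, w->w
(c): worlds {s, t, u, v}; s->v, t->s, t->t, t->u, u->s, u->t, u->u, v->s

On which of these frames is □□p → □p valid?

(a)

The schema corresponds to density: ∀x ∀y (Rxy → ∃z (Rxz ∧ Rzy)).
(a): satisfies the condition.
(b): fails — Ruv but no z with Ruz and Rzv.
(c): fails — Rvs but no z with Rvz and Rzs.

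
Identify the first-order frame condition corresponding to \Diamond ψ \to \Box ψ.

Suppose ◇ψ→□ψ is valid. Take Rxy, Rxz and set V(ψ)={y}. Then ◇ψ at x, so □ψ at x, so ψ at z, i.e. z=y.

partial functionality: \forall x \forall y \forall z (Rxy \wedge Rxz \to y = z)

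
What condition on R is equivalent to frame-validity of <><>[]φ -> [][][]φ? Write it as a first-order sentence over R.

This is a Sahlqvist (Geach-type) schema ◇^2□^1φ → □^3◇^0φ.
First-order correspondent: forall x forall y forall z ((x R^2 y & x R^3 z) -> exists w (yRw & z = w)).

forall x forall y forall z ((x R^2 y & x R^3 z) -> exists w (yRw & z = w))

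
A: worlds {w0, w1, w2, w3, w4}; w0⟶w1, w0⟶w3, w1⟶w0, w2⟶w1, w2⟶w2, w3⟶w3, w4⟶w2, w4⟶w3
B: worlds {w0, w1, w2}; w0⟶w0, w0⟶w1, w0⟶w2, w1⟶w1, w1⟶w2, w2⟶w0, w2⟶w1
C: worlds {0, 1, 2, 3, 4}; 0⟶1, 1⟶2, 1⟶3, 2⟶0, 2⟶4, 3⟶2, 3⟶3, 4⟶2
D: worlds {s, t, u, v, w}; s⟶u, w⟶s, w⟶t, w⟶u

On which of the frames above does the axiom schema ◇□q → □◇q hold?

The schema corresponds to convergence: ∀x ∀y ∀z (Rxy ∧ Rxz → ∃w (Ryw ∧ Rzw)).
A: fails — Rw0w1 and Rw0w3 but w1 and w3 have no common successor.
B: holds.
C: fails — R12 and R13 but 2 and 3 have no common successor.
D: fails — Rsu and Rsu but u and u have no common successor.
Valid on: B.

B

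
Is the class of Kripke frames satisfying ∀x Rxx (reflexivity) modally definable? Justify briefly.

This is a Sahlqvist condition; the T axiom □q → q defines it.

Yes — defined by □q → q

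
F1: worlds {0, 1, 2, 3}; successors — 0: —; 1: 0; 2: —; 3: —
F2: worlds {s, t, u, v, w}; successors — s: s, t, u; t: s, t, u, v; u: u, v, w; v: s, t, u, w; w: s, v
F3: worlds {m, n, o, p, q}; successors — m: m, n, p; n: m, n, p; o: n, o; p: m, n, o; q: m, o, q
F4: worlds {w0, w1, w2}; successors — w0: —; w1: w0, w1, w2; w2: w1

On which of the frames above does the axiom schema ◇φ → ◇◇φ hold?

The schema corresponds to a generalized confluence (Geach) condition: ∀x ∀y (xRy → ∃w (y = w ∧ xR²w)).
F1: fails — 1R0 but no w with 0=w and 1R²w.
F2: fails — wRv but no w* with v=w* and wR²w*.
F3: satisfies the condition.
F4: satisfies the condition.
Valid on: F3, F4.

F3, F4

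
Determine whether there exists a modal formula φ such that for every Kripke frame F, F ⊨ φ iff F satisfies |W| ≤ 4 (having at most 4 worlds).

Modal frame validity is preserved under disjoint unions.
Any modal formula valid on each of 5 disjoint one-world frames is valid on their disjoint union (validity is preserved under disjoint unions). Each one-world frame has |W|=1≤4, but the union has |W|=5.
So the class is not modally definable.

No — not modally definable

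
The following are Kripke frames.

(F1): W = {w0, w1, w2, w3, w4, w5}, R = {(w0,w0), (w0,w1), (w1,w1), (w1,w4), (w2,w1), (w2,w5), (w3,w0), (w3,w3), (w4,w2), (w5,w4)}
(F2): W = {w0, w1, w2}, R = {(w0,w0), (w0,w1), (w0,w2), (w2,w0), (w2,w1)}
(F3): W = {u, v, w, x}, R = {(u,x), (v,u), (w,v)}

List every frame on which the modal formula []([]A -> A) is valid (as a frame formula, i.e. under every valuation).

none

This is the axiom for shift-reflexivity; its first-order frame correspondent is forall x forall y (Rxy -> Ryy).
(F1): fails — Rw4w2 but not Rw2w2.
(F2): fails — Rw0w1 but not Rw1w1.
(F3): fails — Rvu but not Ruu.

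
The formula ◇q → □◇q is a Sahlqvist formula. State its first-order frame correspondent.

The Euclidean property

Suppose ◇q→□◇q is valid. Take Rxy, Rxz and set V(q)={y}. Then ◇q at x, so □◇q at x, so ◇q at z, so some w with Rzw has q; w=y, i.e. Rzy. By symmetry of the argument, Ryz.
Conversely, on a frame with the Euclidean property the schema holds at every world under every valuation.
Frame condition: ∀x ∀y ∀z (Rxy ∧ Rxz → Ryz).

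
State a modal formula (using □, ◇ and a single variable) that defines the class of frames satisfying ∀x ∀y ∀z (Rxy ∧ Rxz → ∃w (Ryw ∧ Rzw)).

◇□r → □◇r

A defining formula is ◇□r → □◇r (the .2 axiom).
Suppose ◇□r→□◇r is valid. Take Rxy, Rxz and set V(r)={w : Ryw}. Then □r at y so ◇□r at x, so □◇r at x, so ◇r at z, giving w with Rzw and Ryw.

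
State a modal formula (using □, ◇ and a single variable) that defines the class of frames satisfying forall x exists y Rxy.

The condition is seriality. The D schema □p → ◇p defines it.
Suppose □p→◇p is valid. At any x set V(p)=W. Then □p at x, so ◇p at x, so x has a successor.

□p → ◇p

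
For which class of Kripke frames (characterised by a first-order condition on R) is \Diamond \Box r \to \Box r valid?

the Euclidean property: \forall x \forall y \forall z (Rxy \wedge Rxz \to Ryz)

This is a form of the 5 axiom.
It corresponds to the Euclidean property: \forall x \forall y \forall z (Rxy \wedge Rxz \to Ryz).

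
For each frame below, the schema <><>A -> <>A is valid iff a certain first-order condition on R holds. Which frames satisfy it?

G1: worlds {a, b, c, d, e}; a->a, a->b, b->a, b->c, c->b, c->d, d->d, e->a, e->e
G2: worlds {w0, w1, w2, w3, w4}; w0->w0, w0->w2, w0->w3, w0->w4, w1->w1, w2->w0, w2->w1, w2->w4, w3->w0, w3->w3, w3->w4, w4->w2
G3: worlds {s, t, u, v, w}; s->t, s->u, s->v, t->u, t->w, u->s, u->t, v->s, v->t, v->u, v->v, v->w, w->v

This is the axiom for transitivity; its first-order frame correspondent is forall x forall y forall z (Rxy & Ryz -> Rxz).
G1: fails — Rbc and Rcd but not Rbd.
G2: fails — Rw2w4 and Rw4w2 but not Rw2w2.
G3: fails — Rut and Rtw but not Ruw.
Valid on no frame.

none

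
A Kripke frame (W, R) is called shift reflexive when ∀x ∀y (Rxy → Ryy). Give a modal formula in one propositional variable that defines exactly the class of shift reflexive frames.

This is shift-reflexivity; the standard corresponding axiom is T□: □(□r → r).

□(□r → r)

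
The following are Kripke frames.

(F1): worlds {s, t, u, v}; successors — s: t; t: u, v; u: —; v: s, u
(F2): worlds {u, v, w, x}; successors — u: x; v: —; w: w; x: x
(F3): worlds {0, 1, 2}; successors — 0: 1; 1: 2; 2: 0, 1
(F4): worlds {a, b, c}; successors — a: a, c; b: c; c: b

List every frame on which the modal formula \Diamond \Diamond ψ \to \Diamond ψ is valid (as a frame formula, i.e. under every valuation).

The schema corresponds to transitivity: \forall x \forall y \forall z (Rxy \wedge Ryz \to Rxz).
(F1): fails — Rtv and Rvs but not Rts.
(F2): condition met.
(F3): fails — R12 and R20 but not R10.
(F4): fails — Rac and Rcb but not Rab.

(F2)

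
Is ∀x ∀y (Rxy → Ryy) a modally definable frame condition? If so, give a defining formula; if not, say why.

Yes — defined by □(□r → r)

This is a Sahlqvist condition; the T□ axiom □(□r → r) defines it.
Suppose □(□r→r) is valid. Take Rxy and set V(r)={w : Ryw}. Then at y, □r holds; since □(□r→r) at x, □r→r at y, so r at y, i.e. Ryy.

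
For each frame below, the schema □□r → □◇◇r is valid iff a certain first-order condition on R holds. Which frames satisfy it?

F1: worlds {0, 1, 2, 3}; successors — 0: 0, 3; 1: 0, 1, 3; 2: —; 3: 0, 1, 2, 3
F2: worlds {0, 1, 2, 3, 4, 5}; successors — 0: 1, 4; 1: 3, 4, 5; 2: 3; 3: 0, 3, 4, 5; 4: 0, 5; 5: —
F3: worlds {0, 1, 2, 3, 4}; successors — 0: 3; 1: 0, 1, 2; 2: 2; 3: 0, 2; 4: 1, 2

F3

Frame correspondent (Sahlqvist): ∀x ∀z (xRz → ∃w (xR²w ∧ zR²w)) — i.e. a generalized confluence (Geach) condition.
F1: fails — 3R2 but no w with 3R²w and 2R²w.
F2: fails — 1R5 but no w with 1R²w and 5R²w.
F3: holds.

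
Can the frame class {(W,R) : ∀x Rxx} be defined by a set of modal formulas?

Definable; □p → p defines it

The condition is reflexivity. A defining modal formula is □p → p.
Suppose □p→p is valid. At any x set V(p)={w : Rxw}. Then □p holds at x, so p holds at x, i.e. Rxx.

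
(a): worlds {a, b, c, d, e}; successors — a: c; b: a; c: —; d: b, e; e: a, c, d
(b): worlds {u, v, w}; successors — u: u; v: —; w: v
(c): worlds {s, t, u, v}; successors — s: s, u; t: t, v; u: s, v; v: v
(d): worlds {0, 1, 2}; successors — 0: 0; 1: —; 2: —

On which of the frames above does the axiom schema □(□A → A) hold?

(d)

Frame correspondent (Sahlqvist): ∀x ∀y (Rxy → Ryy) — i.e. shift-reflexivity.
(a): fails — Rde but not Ree.
(b): fails — Rwv but not Rvv.
(c): fails — Rsu but not Ruu.
(d): ✓.
Valid on: (d).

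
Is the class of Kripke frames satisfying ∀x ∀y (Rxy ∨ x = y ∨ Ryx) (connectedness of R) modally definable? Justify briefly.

If a class were modally definable it would be closed under disjoint unions (Goldblatt–Thomason).
Take 2 disjoint single-world reflexive frames: each is trivially connected, but their disjoint union has 2 worlds with no edge between distinct components, so it is not connected.
Hence connectedness of R is not modally definable.

No — not modally definable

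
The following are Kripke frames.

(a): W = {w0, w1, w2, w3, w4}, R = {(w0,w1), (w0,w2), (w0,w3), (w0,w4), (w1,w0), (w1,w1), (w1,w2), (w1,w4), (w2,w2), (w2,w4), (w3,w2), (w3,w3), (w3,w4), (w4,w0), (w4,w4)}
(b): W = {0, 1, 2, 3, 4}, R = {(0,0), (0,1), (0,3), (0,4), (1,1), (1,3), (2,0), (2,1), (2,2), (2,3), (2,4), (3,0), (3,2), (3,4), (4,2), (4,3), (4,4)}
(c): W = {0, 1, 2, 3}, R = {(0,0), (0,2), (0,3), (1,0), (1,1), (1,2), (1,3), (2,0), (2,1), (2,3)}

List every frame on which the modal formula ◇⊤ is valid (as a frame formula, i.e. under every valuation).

This is the axiom for seriality; its first-order frame correspondent is ∀x ∃y Rxy.
(a): holds.
(b): holds.
(c): fails — world 3 has no successor.
Valid on: (a), (b).

(a), (b)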